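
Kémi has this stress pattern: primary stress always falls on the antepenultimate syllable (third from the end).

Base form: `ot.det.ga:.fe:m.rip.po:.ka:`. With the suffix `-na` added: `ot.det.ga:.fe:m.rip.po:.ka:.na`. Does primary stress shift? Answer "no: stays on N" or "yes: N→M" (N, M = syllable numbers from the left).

Base `ot.det.ga:.fe:m.rip.po:.ka:` (7 syllables):
  The word has 7 syllables; the antepenultimate syllable (third from the end) is syllable 5 (rip).
  → primary stress on syllable 5.
Suffixed `ot.det.ga:.fe:m.rip.po:.ka:.na` (8 syllables):
  The word has 8 syllables; the antepenultimate syllable (third from the end) is syllable 6 (po:).
  → primary stress on syllable 6.

yes: 5→6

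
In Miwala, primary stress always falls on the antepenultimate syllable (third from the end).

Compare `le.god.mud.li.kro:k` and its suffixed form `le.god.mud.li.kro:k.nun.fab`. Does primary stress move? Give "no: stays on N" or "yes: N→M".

yes: 3→5

Base `le.god.mud.li.kro:k` (5 syllables):
  The word has 5 syllables; the antepenultimate syllable (third from the end) is syllable 3 (mud).
  → primary stress on syllable 3.
Suffixed `le.god.mud.li.kro:k.nun.fab` (7 syllables):
  The word has 7 syllables; the antepenultimate syllable (third from the end) is syllable 5 (kro:k).
  → primary stress on syllable 5.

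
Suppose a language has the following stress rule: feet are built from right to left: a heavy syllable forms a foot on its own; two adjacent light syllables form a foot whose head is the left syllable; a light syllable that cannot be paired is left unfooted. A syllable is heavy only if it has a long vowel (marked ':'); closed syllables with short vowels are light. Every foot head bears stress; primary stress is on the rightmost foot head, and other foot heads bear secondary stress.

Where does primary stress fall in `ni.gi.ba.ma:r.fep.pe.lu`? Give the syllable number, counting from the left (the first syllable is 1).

Weights: 1 ni L, 2 gi L, 3 ba L, 4 ma:r H, 5 fep L, 6 pe L, 7 lu L.
Parse right to left (heavy = foot alone; LL = one foot; stranded L unfooted): ni (ˈgi.ba) (ˈma:r) fep (ˈpe.lu).
Foot heads: 2, 4, 6.
Primary stress on the rightmost head = syllable 6.
Primary stress: syllable 6 → ni.gi.ba.ma:r.fep.ˈpe.lu.

6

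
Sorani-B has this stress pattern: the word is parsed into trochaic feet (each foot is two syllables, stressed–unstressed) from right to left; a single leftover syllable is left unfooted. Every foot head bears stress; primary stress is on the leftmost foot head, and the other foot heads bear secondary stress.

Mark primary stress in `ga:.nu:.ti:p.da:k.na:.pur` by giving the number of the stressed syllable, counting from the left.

1

Parse right to left into trochaic (ˈσσ) feet: (ˈga:.nu:) (ˈti:p.da:k) (ˈna:.pur).
Foot heads (stressed positions): 1, 3, 5.
End Rule Leftmost: primary stress on the leftmost head = syllable 1.
Primary stress: syllable 1 → ˈga:.nu:.ti:p.da:k.na:.pur.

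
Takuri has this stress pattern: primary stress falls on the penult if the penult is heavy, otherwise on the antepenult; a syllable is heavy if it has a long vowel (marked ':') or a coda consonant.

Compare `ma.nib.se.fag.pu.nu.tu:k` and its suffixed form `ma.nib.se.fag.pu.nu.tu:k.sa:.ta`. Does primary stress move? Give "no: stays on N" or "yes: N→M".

Base `ma.nib.se.fag.pu.nu.tu:k` (7 syllables):
  Weights: 5 pu L, 6 nu L, 7 tu:k H.
  The penult (syllable 6, nu) is light, so stress falls on the antepenult (syllable 5, pu).
  → primary stress on syllable 5.
Suffixed `ma.nib.se.fag.pu.nu.tu:k.sa:.ta` (9 syllables):
  Weights: 7 tu:k H, 8 sa: H, 9 ta L.
  The penult (syllable 8, sa:) is heavy, so it takes stress.
  → primary stress on syllable 8.

yes: 5→8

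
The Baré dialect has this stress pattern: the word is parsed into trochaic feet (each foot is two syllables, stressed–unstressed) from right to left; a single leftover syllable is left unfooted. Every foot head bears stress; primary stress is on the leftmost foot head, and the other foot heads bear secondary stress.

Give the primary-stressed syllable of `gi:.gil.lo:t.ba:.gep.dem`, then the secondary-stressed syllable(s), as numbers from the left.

primary 1, secondary 3, 5

Parse right to left into trochaic (ˈσσ) feet: (ˈgi:.gil) (ˈlo:t.ba:) (ˈgep.dem).
Foot heads (stressed positions): 1, 3, 5.
End Rule Leftmost: primary stress on the leftmost head = syllable 1.
Secondary stress on 3, 5: ˈgi:.gil.ˌlo:t.ba:.ˌgep.dem.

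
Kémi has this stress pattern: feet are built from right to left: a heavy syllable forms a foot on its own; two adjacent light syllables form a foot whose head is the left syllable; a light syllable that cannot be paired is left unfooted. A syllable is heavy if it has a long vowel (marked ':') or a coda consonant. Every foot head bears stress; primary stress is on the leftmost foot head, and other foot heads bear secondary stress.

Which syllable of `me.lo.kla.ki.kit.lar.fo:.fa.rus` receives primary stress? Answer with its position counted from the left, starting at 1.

1

Weights: 1 me L, 2 lo L, 3 kla L, 4 ki L, 5 kit H, 6 lar H, 7 fo: H, 8 fa L, 9 rus H.
Parse right to left (heavy = foot alone; LL = one foot; stranded L unfooted): (ˈme.lo) (ˈkla.ki) (ˈkit) (ˈlar) (ˈfo:) fa (ˈrus).
Foot heads: 1, 3, 5, 6, 7, 9.
Primary stress on the leftmost head = syllable 1.
Primary stress: syllable 1 → ˈme.lo.kla.ki.kit.lar.fo:.fa.rus.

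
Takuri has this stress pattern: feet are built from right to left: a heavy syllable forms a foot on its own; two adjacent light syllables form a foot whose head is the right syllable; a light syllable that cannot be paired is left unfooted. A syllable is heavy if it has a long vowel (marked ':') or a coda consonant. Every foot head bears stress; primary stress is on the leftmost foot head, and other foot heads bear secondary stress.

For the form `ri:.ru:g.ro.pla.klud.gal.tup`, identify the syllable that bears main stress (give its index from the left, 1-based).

1

Weights: 1 ri: H, 2 ru:g H, 3 ro L, 4 pla L, 5 klud H, 6 gal H, 7 tup H.
Parse right to left (heavy = foot alone; LL = one foot; stranded L unfooted): (ˈri:) (ˈru:g) (ro.ˈpla) (ˈklud) (ˈgal) (ˈtup).
Foot heads: 1, 2, 4, 5, 6, 7.
Primary stress on the leftmost head = syllable 1.
Primary stress: syllable 1 → ˈri:.ru:g.ro.pla.klud.gal.tup.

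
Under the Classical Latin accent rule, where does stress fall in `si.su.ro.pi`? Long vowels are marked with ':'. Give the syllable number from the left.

Classical Latin: stress the penult if heavy (long vowel or closed), else the antepenult.
Weights: 2 su L, 3 ro L, 4 pi L.
The penult (syllable 3, ro) is light, so stress falls on the antepenult (syllable 2, su).
Stress on syllable 2: si.ˈsu.ro.pi.

2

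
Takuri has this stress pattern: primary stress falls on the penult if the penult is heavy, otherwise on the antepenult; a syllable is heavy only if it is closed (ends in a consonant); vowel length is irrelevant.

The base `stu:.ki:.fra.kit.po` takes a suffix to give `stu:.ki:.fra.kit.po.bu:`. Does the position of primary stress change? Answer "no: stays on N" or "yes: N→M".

no: stays on 4

Base `stu:.ki:.fra.kit.po` (5 syllables):
  Weights: 3 fra L, 4 kit H, 5 po L.
  The penult (syllable 4, kit) is heavy, so it takes stress.
  → primary stress on syllable 4.
Suffixed `stu:.ki:.fra.kit.po.bu:` (6 syllables):
  Weights: 4 kit H, 5 po L, 6 bu: L.
  The penult (syllable 5, po) is light, so stress falls on the antepenult (syllable 4, kit).
  → primary stress on syllable 4.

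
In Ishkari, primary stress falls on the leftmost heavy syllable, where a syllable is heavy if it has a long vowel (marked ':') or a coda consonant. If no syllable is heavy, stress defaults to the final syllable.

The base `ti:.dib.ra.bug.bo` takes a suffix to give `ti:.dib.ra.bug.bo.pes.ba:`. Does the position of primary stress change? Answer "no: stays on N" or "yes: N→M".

no: stays on 1

Base `ti:.dib.ra.bug.bo` (5 syllables):
  Weights: 1 ti: H, 2 dib H, 3 ra L, 4 bug H, 5 bo L.
  Heavy syllables in the domain: 1, 2, 4. The leftmost is syllable 1 (ti:).
  → primary stress on syllable 1.
Suffixed `ti:.dib.ra.bug.bo.pes.ba:` (7 syllables):
  Weights: 1 ti: H, 2 dib H, 3 ra L, 4 bug H, 5 bo L, 6 pes H, 7 ba: H.
  Heavy syllables in the domain: 1, 2, 4, 6, 7. The leftmost is syllable 1 (ti:).
  → primary stress on syllable 1.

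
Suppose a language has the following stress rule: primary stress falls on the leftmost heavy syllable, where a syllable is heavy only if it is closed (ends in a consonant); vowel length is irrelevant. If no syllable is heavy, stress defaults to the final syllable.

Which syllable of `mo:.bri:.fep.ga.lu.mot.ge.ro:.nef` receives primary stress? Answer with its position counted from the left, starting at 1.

3

Weights: 1 mo: L, 2 bri: L, 3 fep H, 4 ga L, 5 lu L, 6 mot H, 7 ge L, 8 ro: L, 9 nef H.
Heavy syllables in the domain: 3, 6, 9. The leftmost is syllable 3 (fep).
Primary stress: syllable 3 → mo:.bri:.ˈfep.ga.lu.mot.ge.ro:.nef.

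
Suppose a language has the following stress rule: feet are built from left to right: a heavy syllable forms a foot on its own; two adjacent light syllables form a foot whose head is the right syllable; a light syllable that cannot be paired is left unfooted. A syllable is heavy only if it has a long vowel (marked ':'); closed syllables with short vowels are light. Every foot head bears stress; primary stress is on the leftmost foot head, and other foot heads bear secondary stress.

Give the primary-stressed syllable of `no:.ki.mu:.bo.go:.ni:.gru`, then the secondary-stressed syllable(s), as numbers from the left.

Weights: 1 no: H, 2 ki L, 3 mu: H, 4 bo L, 5 go: H, 6 ni: H, 7 gru L.
Parse left to right (heavy = foot alone; LL = one foot; stranded L unfooted): (ˈno:) ki (ˈmu:) bo (ˈgo:) (ˈni:) gru.
Foot heads: 1, 3, 5, 6.
Primary stress on the leftmost head = syllable 1.
Secondary stress on 3, 5, 6: ˈno:.ki.ˌmu:.bo.ˌgo:.ˌni:.gru.

primary 1, secondary 3, 5, 6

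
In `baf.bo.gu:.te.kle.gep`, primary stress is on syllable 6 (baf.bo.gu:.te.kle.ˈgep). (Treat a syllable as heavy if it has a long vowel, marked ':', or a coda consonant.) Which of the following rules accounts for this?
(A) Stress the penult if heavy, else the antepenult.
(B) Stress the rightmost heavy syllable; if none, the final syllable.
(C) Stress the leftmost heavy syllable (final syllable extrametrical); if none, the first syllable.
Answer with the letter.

B

Rule A → syllable 4 (observed: 6).
Rule B → syllable 6 ✓.
Rule C → syllable 1 (observed: 6).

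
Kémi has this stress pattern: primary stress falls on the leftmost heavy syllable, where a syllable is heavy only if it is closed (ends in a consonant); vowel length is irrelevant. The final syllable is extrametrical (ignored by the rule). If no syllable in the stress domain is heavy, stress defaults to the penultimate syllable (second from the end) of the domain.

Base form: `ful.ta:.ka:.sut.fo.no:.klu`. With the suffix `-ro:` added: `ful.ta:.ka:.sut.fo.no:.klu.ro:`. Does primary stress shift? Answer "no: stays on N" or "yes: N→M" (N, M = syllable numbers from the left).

Base `ful.ta:.ka:.sut.fo.no:.klu` (7 syllables):
  The final syllable (7, klu) is extrametrical; the stress domain is syllables 1–6.
  Weights: 1 ful H, 2 ta: L, 3 ka: L, 4 sut H, 5 fo L, 6 no: L.
  Heavy syllables in the domain: 1, 4. The leftmost is syllable 1 (ful).
  → primary stress on syllable 1.
Suffixed `ful.ta:.ka:.sut.fo.no:.klu.ro:` (8 syllables):
  The final syllable (8, ro:) is extrametrical; the stress domain is syllables 1–7.
  Weights: 1 ful H, 2 ta: L, 3 ka: L, 4 sut H, 5 fo L, 6 no: L, 7 klu L.
  Heavy syllables in the domain: 1, 4. The leftmost is syllable 1 (ful).
  → primary stress on syllable 1.

no: stays on 1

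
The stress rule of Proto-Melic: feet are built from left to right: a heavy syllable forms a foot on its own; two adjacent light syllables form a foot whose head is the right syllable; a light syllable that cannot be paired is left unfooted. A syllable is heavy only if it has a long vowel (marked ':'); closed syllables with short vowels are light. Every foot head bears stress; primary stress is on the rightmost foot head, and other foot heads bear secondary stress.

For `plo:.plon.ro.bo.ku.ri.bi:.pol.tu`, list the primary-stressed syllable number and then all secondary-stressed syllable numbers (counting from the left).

primary 9, secondary 1, 3, 5, 7

Weights: 1 plo: H, 2 plon L, 3 ro L, 4 bo L, 5 ku L, 6 ri L, 7 bi: H, 8 pol L, 9 tu L.
Parse left to right (heavy = foot alone; LL = one foot; stranded L unfooted): (ˈplo:) (plon.ˈro) (bo.ˈku) ri (ˈbi:) (pol.ˈtu).
Foot heads: 1, 3, 5, 7, 9.
Primary stress on the rightmost head = syllable 9.
Secondary stress on 1, 3, 5, 7: ˌplo:.plon.ˌro.bo.ˌku.ri.ˌbi:.pol.ˈtu.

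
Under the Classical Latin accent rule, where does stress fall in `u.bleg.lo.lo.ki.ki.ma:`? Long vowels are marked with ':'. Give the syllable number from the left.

5

Classical Latin: stress the penult if heavy (long vowel or closed), else the antepenult.
Weights: 5 ki L, 6 ki L, 7 ma: H.
The penult (syllable 6, ki) is light, so stress falls on the antepenult (syllable 5, ki).
Stress on syllable 5: u.bleg.lo.lo.ˈki.ki.ma:.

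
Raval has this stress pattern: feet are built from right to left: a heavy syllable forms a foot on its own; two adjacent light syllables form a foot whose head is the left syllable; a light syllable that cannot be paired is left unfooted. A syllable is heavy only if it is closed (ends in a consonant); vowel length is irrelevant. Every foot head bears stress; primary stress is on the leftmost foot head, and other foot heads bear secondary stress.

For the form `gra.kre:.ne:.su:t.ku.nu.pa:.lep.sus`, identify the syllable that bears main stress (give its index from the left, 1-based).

2

Weights: 1 gra L, 2 kre: L, 3 ne: L, 4 su:t H, 5 ku L, 6 nu L, 7 pa: L, 8 lep H, 9 sus H.
Parse right to left (heavy = foot alone; LL = one foot; stranded L unfooted): gra (ˈkre:.ne:) (ˈsu:t) ku (ˈnu.pa:) (ˈlep) (ˈsus).
Foot heads: 2, 4, 6, 8, 9.
Primary stress on the leftmost head = syllable 2.
Primary stress: syllable 2 → gra.ˈkre:.ne:.su:t.ku.nu.pa:.lep.sus.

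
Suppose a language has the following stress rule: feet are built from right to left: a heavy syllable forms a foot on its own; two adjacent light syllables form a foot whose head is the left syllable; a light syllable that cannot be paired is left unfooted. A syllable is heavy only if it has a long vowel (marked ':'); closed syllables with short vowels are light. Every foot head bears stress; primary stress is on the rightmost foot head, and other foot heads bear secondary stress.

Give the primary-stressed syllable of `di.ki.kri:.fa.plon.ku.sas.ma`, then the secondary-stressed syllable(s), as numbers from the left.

Weights: 1 di L, 2 ki L, 3 kri: H, 4 fa L, 5 plon L, 6 ku L, 7 sas L, 8 ma L.
Parse right to left (heavy = foot alone; LL = one foot; stranded L unfooted): (ˈdi.ki) (ˈkri:) fa (ˈplon.ku) (ˈsas.ma).
Foot heads: 1, 3, 5, 7.
Primary stress on the rightmost head = syllable 7.
Secondary stress on 1, 3, 5: ˌdi.ki.ˌkri:.fa.ˌplon.ku.ˈsas.ma.

primary 7, secondary 1, 3, 5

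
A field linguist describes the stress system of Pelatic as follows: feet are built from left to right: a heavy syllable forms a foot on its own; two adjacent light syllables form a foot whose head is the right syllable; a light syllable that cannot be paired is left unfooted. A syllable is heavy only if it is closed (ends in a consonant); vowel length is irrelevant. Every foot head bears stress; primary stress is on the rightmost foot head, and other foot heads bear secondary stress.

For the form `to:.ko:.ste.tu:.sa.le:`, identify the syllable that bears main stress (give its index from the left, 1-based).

6

Weights: 1 to: L, 2 ko: L, 3 ste L, 4 tu: L, 5 sa L, 6 le: L.
Parse left to right (heavy = foot alone; LL = one foot; stranded L unfooted): (to:.ˈko:) (ste.ˈtu:) (sa.ˈle:).
Foot heads: 2, 4, 6.
Primary stress on the rightmost head = syllable 6.
Primary stress: syllable 6 → to:.ko:.ste.tu:.sa.ˈle:.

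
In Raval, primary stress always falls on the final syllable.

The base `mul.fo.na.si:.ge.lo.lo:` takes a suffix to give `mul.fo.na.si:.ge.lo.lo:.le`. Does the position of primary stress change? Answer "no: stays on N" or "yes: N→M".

yes: 7→8

Base `mul.fo.na.si:.ge.lo.lo:` (7 syllables):
  The word has 7 syllables; the final syllable is syllable 7 (lo:).
  → primary stress on syllable 7.
Suffixed `mul.fo.na.si:.ge.lo.lo:.le` (8 syllables):
  The word has 8 syllables; the final syllable is syllable 8 (le).
  → primary stress on syllable 8.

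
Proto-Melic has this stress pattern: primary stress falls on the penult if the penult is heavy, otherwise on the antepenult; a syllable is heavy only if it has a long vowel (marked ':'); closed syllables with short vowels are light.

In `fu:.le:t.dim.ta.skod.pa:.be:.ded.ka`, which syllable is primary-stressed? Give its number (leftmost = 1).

7

Weights: 7 be: H, 8 ded L, 9 ka L.
The penult (syllable 8, ded) is light, so stress falls on the antepenult (syllable 7, be:).
Primary stress: syllable 7 → fu:.le:t.dim.ta.skod.pa:.ˈbe:.ded.ka.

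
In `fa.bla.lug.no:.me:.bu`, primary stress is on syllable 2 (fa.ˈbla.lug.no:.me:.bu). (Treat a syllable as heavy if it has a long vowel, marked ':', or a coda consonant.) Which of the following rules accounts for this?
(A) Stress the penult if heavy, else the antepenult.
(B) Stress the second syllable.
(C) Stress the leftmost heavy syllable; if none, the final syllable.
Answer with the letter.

Rule A → syllable 5 (observed: 2).
Rule B → syllable 2 ✓.
Rule C → syllable 3 (observed: 2).

B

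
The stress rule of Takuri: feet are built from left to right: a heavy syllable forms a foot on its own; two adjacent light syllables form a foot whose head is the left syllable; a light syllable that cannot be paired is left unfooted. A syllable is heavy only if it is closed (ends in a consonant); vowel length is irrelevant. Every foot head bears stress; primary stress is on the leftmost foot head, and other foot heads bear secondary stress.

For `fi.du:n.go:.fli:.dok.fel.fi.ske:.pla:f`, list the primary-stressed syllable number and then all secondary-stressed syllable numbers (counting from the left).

primary 2, secondary 3, 5, 6, 7, 9

Weights: 1 fi L, 2 du:n H, 3 go: L, 4 fli: L, 5 dok H, 6 fel H, 7 fi L, 8 ske: L, 9 pla:f H.
Parse left to right (heavy = foot alone; LL = one foot; stranded L unfooted): fi (ˈdu:n) (ˈgo:.fli:) (ˈdok) (ˈfel) (ˈfi.ske:) (ˈpla:f).
Foot heads: 2, 3, 5, 6, 7, 9.
Primary stress on the leftmost head = syllable 2.
Secondary stress on 3, 5, 6, 7, 9: fi.ˈdu:n.ˌgo:.fli:.ˌdok.ˌfel.ˌfi.ske:.ˌpla:f.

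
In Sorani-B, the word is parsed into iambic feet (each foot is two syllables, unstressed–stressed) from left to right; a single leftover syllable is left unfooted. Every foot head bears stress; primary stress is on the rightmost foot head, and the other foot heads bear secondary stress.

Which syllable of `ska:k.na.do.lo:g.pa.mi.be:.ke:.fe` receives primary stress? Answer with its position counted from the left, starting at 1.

Parse left to right into iambic (σˈσ) feet: (ska:k.ˈna) (do.ˈlo:g) (pa.ˈmi) (be:.ˈke:) fe. Syllable 9 is left unfooted.
Foot heads (stressed positions): 2, 4, 6, 8.
End Rule Rightmost: primary stress on the rightmost head = syllable 8.
Primary stress: syllable 8 → ska:k.na.do.lo:g.pa.mi.be:.ˈke:.fe.

8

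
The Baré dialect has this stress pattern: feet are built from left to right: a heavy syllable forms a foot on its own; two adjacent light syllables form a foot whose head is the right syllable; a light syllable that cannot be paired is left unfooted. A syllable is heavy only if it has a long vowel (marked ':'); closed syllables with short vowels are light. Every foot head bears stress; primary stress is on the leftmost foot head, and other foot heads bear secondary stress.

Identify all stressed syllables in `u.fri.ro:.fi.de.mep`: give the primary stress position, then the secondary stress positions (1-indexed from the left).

Weights: 1 u L, 2 fri L, 3 ro: H, 4 fi L, 5 de L, 6 mep L.
Parse left to right (heavy = foot alone; LL = one foot; stranded L unfooted): (u.ˈfri) (ˈro:) (fi.ˈde) mep.
Foot heads: 2, 3, 5.
Primary stress on the leftmost head = syllable 2.
Secondary stress on 3, 5: u.ˈfri.ˌro:.fi.ˌde.mep.

primary 2, secondary 3, 5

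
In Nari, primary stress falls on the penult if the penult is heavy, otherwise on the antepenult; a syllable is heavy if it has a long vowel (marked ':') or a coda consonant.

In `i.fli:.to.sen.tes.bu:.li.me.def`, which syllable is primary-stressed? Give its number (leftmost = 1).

Weights: 7 li L, 8 me L, 9 def H.
The penult (syllable 8, me) is light, so stress falls on the antepenult (syllable 7, li).
Primary stress: syllable 7 → i.fli:.to.sen.tes.bu:.ˈli.me.def.

7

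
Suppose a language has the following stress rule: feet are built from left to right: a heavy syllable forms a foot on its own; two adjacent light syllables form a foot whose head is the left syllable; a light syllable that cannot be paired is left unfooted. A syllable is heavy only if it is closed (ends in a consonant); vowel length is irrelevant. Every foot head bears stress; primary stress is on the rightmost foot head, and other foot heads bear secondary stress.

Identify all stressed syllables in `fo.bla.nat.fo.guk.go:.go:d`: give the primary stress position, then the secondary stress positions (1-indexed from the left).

primary 7, secondary 1, 3, 5

Weights: 1 fo L, 2 bla L, 3 nat H, 4 fo L, 5 guk H, 6 go: L, 7 go:d H.
Parse left to right (heavy = foot alone; LL = one foot; stranded L unfooted): (ˈfo.bla) (ˈnat) fo (ˈguk) go: (ˈgo:d).
Foot heads: 1, 3, 5, 7.
Primary stress on the rightmost head = syllable 7.
Secondary stress on 1, 3, 5: ˌfo.bla.ˌnat.fo.ˌguk.go:.ˈgo:d.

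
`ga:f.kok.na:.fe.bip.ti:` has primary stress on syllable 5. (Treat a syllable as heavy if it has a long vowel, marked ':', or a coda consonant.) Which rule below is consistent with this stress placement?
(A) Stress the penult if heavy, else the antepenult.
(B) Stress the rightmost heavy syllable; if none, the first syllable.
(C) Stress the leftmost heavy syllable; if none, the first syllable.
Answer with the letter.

Rule A → syllable 5 ✓.
Rule B → syllable 6 (observed: 5).
Rule C → syllable 1 (observed: 5).

A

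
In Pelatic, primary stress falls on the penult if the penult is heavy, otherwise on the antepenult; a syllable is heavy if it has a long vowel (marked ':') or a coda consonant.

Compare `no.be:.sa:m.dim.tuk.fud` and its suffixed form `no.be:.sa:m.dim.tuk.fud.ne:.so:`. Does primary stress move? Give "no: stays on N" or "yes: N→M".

yes: 5→7

Base `no.be:.sa:m.dim.tuk.fud` (6 syllables):
  Weights: 4 dim H, 5 tuk H, 6 fud H.
  The penult (syllable 5, tuk) is heavy, so it takes stress.
  → primary stress on syllable 5.
Suffixed `no.be:.sa:m.dim.tuk.fud.ne:.so:` (8 syllables):
  Weights: 6 fud H, 7 ne: H, 8 so: H.
  The penult (syllable 7, ne:) is heavy, so it takes stress.
  → primary stress on syllable 7.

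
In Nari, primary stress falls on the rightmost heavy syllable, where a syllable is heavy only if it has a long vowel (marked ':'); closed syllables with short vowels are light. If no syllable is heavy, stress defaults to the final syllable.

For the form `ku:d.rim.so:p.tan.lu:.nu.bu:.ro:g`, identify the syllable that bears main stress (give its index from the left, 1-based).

Weights: 1 ku:d H, 2 rim L, 3 so:p H, 4 tan L, 5 lu: H, 6 nu L, 7 bu: H, 8 ro:g H.
Heavy syllables in the domain: 1, 3, 5, 7, 8. The rightmost is syllable 8 (ro:g).
Primary stress: syllable 8 → ku:d.rim.so:p.tan.lu:.nu.bu:.ˈro:g.

8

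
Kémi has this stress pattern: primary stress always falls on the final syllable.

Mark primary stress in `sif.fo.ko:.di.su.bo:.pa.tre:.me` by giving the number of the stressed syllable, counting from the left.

The word has 9 syllables; the final syllable is syllable 9 (me).
Primary stress: syllable 9 → sif.fo.ko:.di.su.bo:.pa.tre:.ˈme.

9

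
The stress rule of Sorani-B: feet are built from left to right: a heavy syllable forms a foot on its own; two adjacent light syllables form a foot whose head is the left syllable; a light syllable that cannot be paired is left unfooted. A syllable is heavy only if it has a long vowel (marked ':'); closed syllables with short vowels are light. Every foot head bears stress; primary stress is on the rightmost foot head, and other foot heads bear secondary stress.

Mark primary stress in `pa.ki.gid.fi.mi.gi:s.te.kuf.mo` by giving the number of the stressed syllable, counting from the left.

7

Weights: 1 pa L, 2 ki L, 3 gid L, 4 fi L, 5 mi L, 6 gi:s H, 7 te L, 8 kuf L, 9 mo L.
Parse left to right (heavy = foot alone; LL = one foot; stranded L unfooted): (ˈpa.ki) (ˈgid.fi) mi (ˈgi:s) (ˈte.kuf) mo.
Foot heads: 1, 3, 6, 7.
Primary stress on the rightmost head = syllable 7.
Primary stress: syllable 7 → pa.ki.gid.fi.mi.gi:s.ˈte.kuf.mo.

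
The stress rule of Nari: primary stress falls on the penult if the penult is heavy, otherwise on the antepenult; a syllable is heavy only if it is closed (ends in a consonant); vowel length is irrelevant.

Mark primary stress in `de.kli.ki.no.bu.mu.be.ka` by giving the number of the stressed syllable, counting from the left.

6

Weights: 6 mu L, 7 be L, 8 ka L.
The penult (syllable 7, be) is light, so stress falls on the antepenult (syllable 6, mu).
Primary stress: syllable 6 → de.kli.ki.no.bu.ˈmu.be.ka.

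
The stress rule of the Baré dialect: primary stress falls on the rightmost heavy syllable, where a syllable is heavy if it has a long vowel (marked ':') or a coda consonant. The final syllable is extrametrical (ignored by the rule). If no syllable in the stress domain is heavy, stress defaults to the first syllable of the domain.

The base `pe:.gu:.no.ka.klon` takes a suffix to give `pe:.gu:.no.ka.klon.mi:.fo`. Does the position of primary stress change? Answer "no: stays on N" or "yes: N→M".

Base `pe:.gu:.no.ka.klon` (5 syllables):
  The final syllable (5, klon) is extrametrical; the stress domain is syllables 1–4.
  Weights: 1 pe: H, 2 gu: H, 3 no L, 4 ka L.
  Heavy syllables in the domain: 1, 2. The rightmost is syllable 2 (gu:).
  → primary stress on syllable 2.
Suffixed `pe:.gu:.no.ka.klon.mi:.fo` (7 syllables):
  The final syllable (7, fo) is extrametrical; the stress domain is syllables 1–6.
  Weights: 1 pe: H, 2 gu: H, 3 no L, 4 ka L, 5 klon H, 6 mi: H.
  Heavy syllables in the domain: 1, 2, 5, 6. The rightmost is syllable 6 (mi:).
  → primary stress on syllable 6.

yes: 2→6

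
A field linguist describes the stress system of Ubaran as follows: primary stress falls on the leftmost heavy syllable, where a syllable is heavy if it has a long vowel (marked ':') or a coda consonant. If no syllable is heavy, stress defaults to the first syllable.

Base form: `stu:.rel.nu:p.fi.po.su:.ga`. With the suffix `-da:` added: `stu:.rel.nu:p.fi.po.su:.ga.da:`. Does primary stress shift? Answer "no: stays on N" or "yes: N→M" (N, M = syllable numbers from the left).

no: stays on 1

Base `stu:.rel.nu:p.fi.po.su:.ga` (7 syllables):
  Weights: 1 stu: H, 2 rel H, 3 nu:p H, 4 fi L, 5 po L, 6 su: H, 7 ga L.
  Heavy syllables in the domain: 1, 2, 3, 6. The leftmost is syllable 1 (stu:).
  → primary stress on syllable 1.
Suffixed `stu:.rel.nu:p.fi.po.su:.ga.da:` (8 syllables):
  Weights: 1 stu: H, 2 rel H, 3 nu:p H, 4 fi L, 5 po L, 6 su: H, 7 ga L, 8 da: H.
  Heavy syllables in the domain: 1, 2, 3, 6, 8. The leftmost is syllable 1 (stu:).
  → primary stress on syllable 1.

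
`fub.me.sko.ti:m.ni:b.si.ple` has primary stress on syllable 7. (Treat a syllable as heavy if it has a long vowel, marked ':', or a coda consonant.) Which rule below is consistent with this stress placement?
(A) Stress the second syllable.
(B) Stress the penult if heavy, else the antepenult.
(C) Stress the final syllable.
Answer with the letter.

C

Rule A → syllable 2 (observed: 7).
Rule B → syllable 5 (observed: 7).
Rule C → syllable 7 ✓.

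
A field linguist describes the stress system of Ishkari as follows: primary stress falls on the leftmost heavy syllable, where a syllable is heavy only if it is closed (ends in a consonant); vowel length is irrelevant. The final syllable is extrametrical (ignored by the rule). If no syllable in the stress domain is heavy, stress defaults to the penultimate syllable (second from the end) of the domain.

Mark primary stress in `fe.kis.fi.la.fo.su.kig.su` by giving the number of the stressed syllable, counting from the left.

The final syllable (8, su) is extrametrical; the stress domain is syllables 1–7.
Weights: 1 fe L, 2 kis H, 3 fi L, 4 la L, 5 fo L, 6 su L, 7 kig H.
Heavy syllables in the domain: 2, 7. The leftmost is syllable 2 (kis).
Primary stress: syllable 2 → fe.ˈkis.fi.la.fo.su.kig.su.

2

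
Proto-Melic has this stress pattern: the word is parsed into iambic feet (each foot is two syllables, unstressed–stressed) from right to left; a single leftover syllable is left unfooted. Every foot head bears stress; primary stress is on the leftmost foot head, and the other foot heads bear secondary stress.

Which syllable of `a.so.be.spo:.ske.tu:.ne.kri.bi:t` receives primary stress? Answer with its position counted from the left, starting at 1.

Parse right to left into iambic (σˈσ) feet: a (so.ˈbe) (spo:.ˈske) (tu:.ˈne) (kri.ˈbi:t). Syllable 1 is left unfooted.
Foot heads (stressed positions): 3, 5, 7, 9.
End Rule Leftmost: primary stress on the leftmost head = syllable 3.
Primary stress: syllable 3 → a.so.ˈbe.spo:.ske.tu:.ne.kri.bi:t.

3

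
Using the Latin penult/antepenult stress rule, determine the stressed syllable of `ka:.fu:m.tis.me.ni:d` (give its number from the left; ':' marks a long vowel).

Classical Latin: stress the penult if heavy (long vowel or closed), else the antepenult.
Weights: 3 tis H, 4 me L, 5 ni:d H.
The penult (syllable 4, me) is light, so stress falls on the antepenult (syllable 3, tis).
Stress on syllable 3: ka:.fu:m.ˈtis.me.ni:d.

3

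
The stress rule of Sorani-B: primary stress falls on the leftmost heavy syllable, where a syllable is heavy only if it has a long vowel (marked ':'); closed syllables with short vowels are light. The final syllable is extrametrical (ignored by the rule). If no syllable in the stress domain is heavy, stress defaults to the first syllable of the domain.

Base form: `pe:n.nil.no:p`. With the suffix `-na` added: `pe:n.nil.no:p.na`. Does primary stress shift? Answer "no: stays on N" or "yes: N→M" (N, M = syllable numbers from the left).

no: stays on 1

Base `pe:n.nil.no:p` (3 syllables):
  The final syllable (3, no:p) is extrametrical; the stress domain is syllables 1–2.
  Weights: 1 pe:n H, 2 nil L.
  Heavy syllables in the domain: 1. The leftmost is syllable 1 (pe:n).
  → primary stress on syllable 1.
Suffixed `pe:n.nil.no:p.na` (4 syllables):
  The final syllable (4, na) is extrametrical; the stress domain is syllables 1–3.
  Weights: 1 pe:n H, 2 nil L, 3 no:p H.
  Heavy syllables in the domain: 1, 3. The leftmost is syllable 1 (pe:n).
  → primary stress on syllable 1.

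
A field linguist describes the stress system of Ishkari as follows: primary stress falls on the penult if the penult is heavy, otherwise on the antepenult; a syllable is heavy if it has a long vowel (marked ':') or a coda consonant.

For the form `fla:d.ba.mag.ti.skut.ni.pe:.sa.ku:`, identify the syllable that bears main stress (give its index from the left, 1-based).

Weights: 7 pe: H, 8 sa L, 9 ku: H.
The penult (syllable 8, sa) is light, so stress falls on the antepenult (syllable 7, pe:).
Primary stress: syllable 7 → fla:d.ba.mag.ti.skut.ni.ˈpe:.sa.ku:.

7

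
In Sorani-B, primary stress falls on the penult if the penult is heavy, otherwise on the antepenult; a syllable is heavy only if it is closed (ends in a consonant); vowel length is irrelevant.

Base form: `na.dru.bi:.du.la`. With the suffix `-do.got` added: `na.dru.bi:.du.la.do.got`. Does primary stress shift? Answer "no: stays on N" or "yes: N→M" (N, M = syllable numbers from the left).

Base `na.dru.bi:.du.la` (5 syllables):
  Weights: 3 bi: L, 4 du L, 5 la L.
  The penult (syllable 4, du) is light, so stress falls on the antepenult (syllable 3, bi:).
  → primary stress on syllable 3.
Suffixed `na.dru.bi:.du.la.do.got` (7 syllables):
  Weights: 5 la L, 6 do L, 7 got H.
  The penult (syllable 6, do) is light, so stress falls on the antepenult (syllable 5, la).
  → primary stress on syllable 5.

yes: 3→5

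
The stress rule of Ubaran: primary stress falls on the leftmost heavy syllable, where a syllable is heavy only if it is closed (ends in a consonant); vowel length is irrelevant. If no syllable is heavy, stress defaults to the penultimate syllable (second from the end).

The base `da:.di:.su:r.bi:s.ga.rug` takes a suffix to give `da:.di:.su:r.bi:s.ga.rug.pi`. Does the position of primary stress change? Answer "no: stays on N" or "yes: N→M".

Base `da:.di:.su:r.bi:s.ga.rug` (6 syllables):
  Weights: 1 da: L, 2 di: L, 3 su:r H, 4 bi:s H, 5 ga L, 6 rug H.
  Heavy syllables in the domain: 3, 4, 6. The leftmost is syllable 3 (su:r).
  → primary stress on syllable 3.
Suffixed `da:.di:.su:r.bi:s.ga.rug.pi` (7 syllables):
  Weights: 1 da: L, 2 di: L, 3 su:r H, 4 bi:s H, 5 ga L, 6 rug H, 7 pi L.
  Heavy syllables in the domain: 3, 4, 6. The leftmost is syllable 3 (su:r).
  → primary stress on syllable 3.

no: stays on 3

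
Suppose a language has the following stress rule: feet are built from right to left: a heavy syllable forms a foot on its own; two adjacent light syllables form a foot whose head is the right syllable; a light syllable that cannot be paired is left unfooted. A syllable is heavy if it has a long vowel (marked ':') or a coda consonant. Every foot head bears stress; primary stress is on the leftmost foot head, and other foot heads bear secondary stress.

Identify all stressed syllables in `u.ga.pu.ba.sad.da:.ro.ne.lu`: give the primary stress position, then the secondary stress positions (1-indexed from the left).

Weights: 1 u L, 2 ga L, 3 pu L, 4 ba L, 5 sad H, 6 da: H, 7 ro L, 8 ne L, 9 lu L.
Parse right to left (heavy = foot alone; LL = one foot; stranded L unfooted): (u.ˈga) (pu.ˈba) (ˈsad) (ˈda:) ro (ne.ˈlu).
Foot heads: 2, 4, 5, 6, 9.
Primary stress on the leftmost head = syllable 2.
Secondary stress on 4, 5, 6, 9: u.ˈga.pu.ˌba.ˌsad.ˌda:.ro.ne.ˌlu.

primary 2, secondary 4, 5, 6, 9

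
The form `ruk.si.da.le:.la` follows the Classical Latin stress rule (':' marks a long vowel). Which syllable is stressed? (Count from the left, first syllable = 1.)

Classical Latin: stress the penult if heavy (long vowel or closed), else the antepenult.
Weights: 3 da L, 4 le: H, 5 la L.
The penult (syllable 4, le:) is heavy, so it takes stress.
Stress on syllable 4: ruk.si.da.ˈle:.la.

4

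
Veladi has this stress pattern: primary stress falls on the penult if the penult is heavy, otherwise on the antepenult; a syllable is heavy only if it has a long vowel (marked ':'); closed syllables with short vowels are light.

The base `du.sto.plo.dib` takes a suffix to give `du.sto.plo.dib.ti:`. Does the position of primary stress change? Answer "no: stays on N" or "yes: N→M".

yes: 2→3

Base `du.sto.plo.dib` (4 syllables):
  Weights: 2 sto L, 3 plo L, 4 dib L.
  The penult (syllable 3, plo) is light, so stress falls on the antepenult (syllable 2, sto).
  → primary stress on syllable 2.
Suffixed `du.sto.plo.dib.ti:` (5 syllables):
  Weights: 3 plo L, 4 dib L, 5 ti: H.
  The penult (syllable 4, dib) is light, so stress falls on the antepenult (syllable 3, plo).
  → primary stress on syllable 3.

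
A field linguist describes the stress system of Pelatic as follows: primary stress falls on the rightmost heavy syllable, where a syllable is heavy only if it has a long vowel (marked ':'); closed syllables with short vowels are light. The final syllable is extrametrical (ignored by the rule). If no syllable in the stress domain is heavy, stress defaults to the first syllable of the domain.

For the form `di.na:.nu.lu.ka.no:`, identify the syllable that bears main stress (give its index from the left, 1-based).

2

The final syllable (6, no:) is extrametrical; the stress domain is syllables 1–5.
Weights: 1 di L, 2 na: H, 3 nu L, 4 lu L, 5 ka L.
Heavy syllables in the domain: 2. The rightmost is syllable 2 (na:).
Primary stress: syllable 2 → di.ˈna:.nu.lu.ka.no:.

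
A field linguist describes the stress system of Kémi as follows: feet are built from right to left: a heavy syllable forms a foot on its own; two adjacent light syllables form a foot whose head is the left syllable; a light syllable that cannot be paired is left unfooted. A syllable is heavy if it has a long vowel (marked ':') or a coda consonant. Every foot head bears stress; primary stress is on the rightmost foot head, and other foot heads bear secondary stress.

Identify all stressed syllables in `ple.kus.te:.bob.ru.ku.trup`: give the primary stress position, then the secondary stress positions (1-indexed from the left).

primary 7, secondary 2, 3, 4, 5

Weights: 1 ple L, 2 kus H, 3 te: H, 4 bob H, 5 ru L, 6 ku L, 7 trup H.
Parse right to left (heavy = foot alone; LL = one foot; stranded L unfooted): ple (ˈkus) (ˈte:) (ˈbob) (ˈru.ku) (ˈtrup).
Foot heads: 2, 3, 4, 5, 7.
Primary stress on the rightmost head = syllable 7.
Secondary stress on 2, 3, 4, 5: ple.ˌkus.ˌte:.ˌbob.ˌru.ku.ˈtrup.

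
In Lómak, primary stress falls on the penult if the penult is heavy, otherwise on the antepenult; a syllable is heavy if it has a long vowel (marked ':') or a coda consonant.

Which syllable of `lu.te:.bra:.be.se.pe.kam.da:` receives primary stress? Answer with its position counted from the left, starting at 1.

7

Weights: 6 pe L, 7 kam H, 8 da: H.
The penult (syllable 7, kam) is heavy, so it takes stress.
Primary stress: syllable 7 → lu.te:.bra:.be.se.pe.ˈkam.da:.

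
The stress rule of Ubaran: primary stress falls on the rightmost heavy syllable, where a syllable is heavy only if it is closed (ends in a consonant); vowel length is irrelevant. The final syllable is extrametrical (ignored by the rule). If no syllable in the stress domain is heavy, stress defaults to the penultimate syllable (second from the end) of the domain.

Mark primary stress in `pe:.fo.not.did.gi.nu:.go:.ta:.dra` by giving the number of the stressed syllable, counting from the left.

4

The final syllable (9, dra) is extrametrical; the stress domain is syllables 1–8.
Weights: 1 pe: L, 2 fo L, 3 not H, 4 did H, 5 gi L, 6 nu: L, 7 go: L, 8 ta: L.
Heavy syllables in the domain: 3, 4. The rightmost is syllable 4 (did).
Primary stress: syllable 4 → pe:.fo.not.ˈdid.gi.nu:.go:.ta:.dra.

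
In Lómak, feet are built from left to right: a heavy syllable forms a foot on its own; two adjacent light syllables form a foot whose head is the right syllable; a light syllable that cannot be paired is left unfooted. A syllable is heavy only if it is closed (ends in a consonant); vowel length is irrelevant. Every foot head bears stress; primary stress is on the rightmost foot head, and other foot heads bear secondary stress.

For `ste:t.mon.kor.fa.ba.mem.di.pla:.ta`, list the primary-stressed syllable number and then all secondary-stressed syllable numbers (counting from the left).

primary 8, secondary 1, 2, 3, 5, 6

Weights: 1 ste:t H, 2 mon H, 3 kor H, 4 fa L, 5 ba L, 6 mem H, 7 di L, 8 pla: L, 9 ta L.
Parse left to right (heavy = foot alone; LL = one foot; stranded L unfooted): (ˈste:t) (ˈmon) (ˈkor) (fa.ˈba) (ˈmem) (di.ˈpla:) ta.
Foot heads: 1, 2, 3, 5, 6, 8.
Primary stress on the rightmost head = syllable 8.
Secondary stress on 1, 2, 3, 5, 6: ˌste:t.ˌmon.ˌkor.fa.ˌba.ˌmem.di.ˈpla:.ta.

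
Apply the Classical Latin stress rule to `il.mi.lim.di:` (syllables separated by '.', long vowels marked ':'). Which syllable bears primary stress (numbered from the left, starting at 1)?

3

Classical Latin: stress the penult if heavy (long vowel or closed), else the antepenult.
Weights: 2 mi L, 3 lim H, 4 di: H.
The penult (syllable 3, lim) is heavy, so it takes stress.
Stress on syllable 3: il.mi.ˈlim.di:.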